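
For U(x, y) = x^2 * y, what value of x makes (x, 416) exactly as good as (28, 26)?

x = 7

U(28, 26) = 20384.
Set U(x, 416) = 20384 and solve.
With y = 416: x^2 = 20384/416 = 49; taking the square root, x = 7.
Check: U(7, 416) = 20384.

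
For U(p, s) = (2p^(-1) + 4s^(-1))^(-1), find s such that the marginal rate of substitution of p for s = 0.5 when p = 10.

s = 10

For CES with ρ = -1, MRS = (2/4)·(s/p)^2.
Setting (2/4)·(s/10)^2 = 0.5 gives (s/10)^2 = 1, so s/10 = 1 and s = 10.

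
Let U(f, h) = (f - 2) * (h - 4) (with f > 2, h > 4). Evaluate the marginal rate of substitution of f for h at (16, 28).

MRS = 12/7

MU_f = (h−4), MU_h = (f−2).
MRS = (h−4)/(f−2).
At (16, 28): MRS = 12/7.
The indifference curve has slope −12/7 at this bundle.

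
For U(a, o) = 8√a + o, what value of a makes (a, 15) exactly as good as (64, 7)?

a = 49

U(64, 7) = 71.
Set U(a, 15) = 71 and solve.
With o = 15: 8√a = 71 − 15 = 56, so √a = 7 and a = 49.
Check: U(49, 15) = 71.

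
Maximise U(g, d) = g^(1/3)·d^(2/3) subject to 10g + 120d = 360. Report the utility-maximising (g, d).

MU_g = 1/3·g^(-2/3)·d^(2/3) and MU_d = 2/3·g^(1/3)·d^(-1/3).
MRS = MU_g/MU_d = (0.5)·d/g.
Tangency: set MRS = p_g/p_d = 10/120 = 1/12.
So (0.5)·d/g = 1/12, i.e. d = (1/6)·g.
Substitute into the budget 10·g + 120·d = 360: 30·g = 360, so g* = 12.
Then d* = (1/6)·12 = 2.

g* = 12, d* = 2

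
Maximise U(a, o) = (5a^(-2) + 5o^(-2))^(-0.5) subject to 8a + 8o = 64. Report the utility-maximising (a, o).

For CES with ρ = -2, MRS = (o/a)^3.
Tangency: set MRS = p_a/p_o = 8/8 = 1.
So (o/a)^3 = 1; taking the cube root, o/a = 1, i.e. o = a.
Substitute into the budget 8·a + 8·o = 64: 16·a = 64, so a* = 4 and o* = 4.

a* = 4, o* = 4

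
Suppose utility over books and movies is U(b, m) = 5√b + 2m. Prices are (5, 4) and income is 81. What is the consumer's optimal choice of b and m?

MU_b = 5/(2√b), MU_m = 2.
MRS = 5/(2√b) ÷ 2.
Tangency: set MRS = p_b/p_m = 5/4 = 1.25.
MRS depends only on b: 1.25/√b = 1.25 ⇒ √b = 1.25/1.25 = 1 ⇒ b* = 1.
From the budget, 4·m = 81 − 5·1 = 76, so m* = 19.

b* = 1, m* = 19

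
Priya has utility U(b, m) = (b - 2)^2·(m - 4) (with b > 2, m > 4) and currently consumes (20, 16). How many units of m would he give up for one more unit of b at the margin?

MRS = 4/3

MU_b = 2·(b−2)·(m−4), MU_m = (b−2)^2.
MRS = (2/1)·(m−4)/(b−2).
At (20, 16): MRS = 4/3.
The indifference curve has slope −4/3 at this bundle.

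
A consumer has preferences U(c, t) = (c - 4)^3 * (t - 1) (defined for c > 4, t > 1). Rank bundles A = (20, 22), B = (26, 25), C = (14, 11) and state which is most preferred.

Bundle B

Evaluate utility at each bundle:
U(A) = 86016.
U(B) = 255552.
U(C) = 10000.
Highest utility is B, so B ≻ A ≻ C.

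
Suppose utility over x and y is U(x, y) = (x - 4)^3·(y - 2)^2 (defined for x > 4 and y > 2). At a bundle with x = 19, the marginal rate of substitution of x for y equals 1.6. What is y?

y = 18

MU_x = 3·(x−4)^2·(y−2)^2, MU_y = 2·(x−4)^3·(y−2).
MRS = (3/2)·(y−2)/(x−4).
Substitute x = 19: MRS = (y − 2)/10. Setting this equal to 1.6 gives y − 2 = 1.6·10 = 16, so y = 18.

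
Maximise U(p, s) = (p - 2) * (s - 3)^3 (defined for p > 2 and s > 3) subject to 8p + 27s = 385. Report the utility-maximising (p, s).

MU_p = (s−3)^3, MU_s = 3·(p−2)·(s−3)^2.
MRS = (1/3)·(s−3)/(p−2).
Tangency: set MRS = p_p/p_s = 8/27.
So (1/3)·(s − 3)/(p − 2) = 8/27, i.e. (s − 3) = (8/9)·(p − 2).
Rewrite the budget in excess-of-subsistence terms: 8·(p − 2) + 27·(s − 3) = 385 − 8·2 − 27·3 = 288.
Substituting, 32·(p − 2) = 288, so p − 2 = 9 and p* = 11.
Then s − 3 = (8/9)·9 = 8, so s* = 11.

p* = 11, s* = 11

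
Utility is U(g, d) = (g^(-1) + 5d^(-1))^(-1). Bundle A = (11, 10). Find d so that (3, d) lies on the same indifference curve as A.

U depends on (g, d) only through S = g^(-1) + 5d^(-1), so equal utility means equal S. At (11, 10): S = 13/22.
With g = 3: 3^(-1) = 1/3, so 5d^(-1) = 13/22 − 1/3 = 17/66, i.e. d^(-1) = 17/330.
Hence d = 1/(17/330) = 330/17.
Check: U(3, 330/17) = 1.6923.

d = 330/17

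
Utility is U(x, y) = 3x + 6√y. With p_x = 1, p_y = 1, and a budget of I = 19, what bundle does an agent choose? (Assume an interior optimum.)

MU_x = 3, MU_y = 6/(2√y).
MRS = 3 ÷ (6/(2√y)).
Tangency: set MRS = p_x/p_y = 1/1 = 1.
MRS depends only on y: √y = 1 ⇒ √y = 1 ⇒ y* = 1.
From the budget, 1·x = 19 − 1·1 = 18, so x* = 18.

x* = 18, y* = 1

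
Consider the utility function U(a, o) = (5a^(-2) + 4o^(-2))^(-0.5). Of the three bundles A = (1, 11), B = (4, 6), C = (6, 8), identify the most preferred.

Evaluate utility at each bundle:
U(A) = 0.446.
U(B) = 1.536.
U(C) = 2.228.
Highest utility is C, so C ≻ B ≻ A.

Bundle C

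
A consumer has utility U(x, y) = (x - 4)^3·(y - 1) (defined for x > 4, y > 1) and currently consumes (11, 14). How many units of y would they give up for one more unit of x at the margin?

MU_x = 3·(x−4)^2·(y−1), MU_y = (x−4)^3.
MRS = (3/1)·(y−1)/(x−4).
At (11, 14): MRS = 39/7.
The indifference curve has slope −39/7 at this bundle.

MRS = 39/7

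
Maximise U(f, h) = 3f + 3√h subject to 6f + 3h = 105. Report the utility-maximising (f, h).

MU_f = 3, MU_h = 3/(2√h).
MRS = 3 ÷ (3/(2√h)).
Tangency: set MRS = p_f/p_h = 6/3 = 2.
MRS depends only on h: 2·√h = 2 ⇒ √h = 2/2 = 1 ⇒ h* = 1.
From the budget, 6·f = 105 − 3·1 = 102, so f* = 17.

f* = 17, h* = 1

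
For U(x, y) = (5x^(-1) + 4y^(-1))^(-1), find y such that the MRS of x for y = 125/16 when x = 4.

For CES with ρ = -1, MRS = (5/4)·(y/x)^2.
Setting (5/4)·(y/4)^2 = 125/16 gives (y/4)^2 = 6.25, so y/4 = 2.5 and y = 10.

y = 10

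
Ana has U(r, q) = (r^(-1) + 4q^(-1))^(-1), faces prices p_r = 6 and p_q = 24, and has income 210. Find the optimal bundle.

r* = 7, q* = 7

For CES with ρ = -1, MRS = (1/4)·(q/r)^2.
Tangency: set MRS = p_r/p_q = 6/24 = 0.25.
So (q/r)^2 = 1; taking the square root, q/r = 1, i.e. q = r.
Substitute into the budget 6·r + 24·q = 210: 30·r = 210, so r* = 7 and q* = 7.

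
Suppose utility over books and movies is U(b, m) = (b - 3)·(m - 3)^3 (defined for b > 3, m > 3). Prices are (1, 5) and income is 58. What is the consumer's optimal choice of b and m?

b* = 13, m* = 9

MU_b = (m−3)^3, MU_m = 3·(b−3)·(m−3)^2.
MRS = (1/3)·(m−3)/(b−3).
Tangency: set MRS = p_b/p_m = 1/5 = 0.2.
So (1/3)·(m − 3)/(b − 3) = 0.2, i.e. (m − 3) = 0.6·(b − 3).
Rewrite the budget in excess-of-subsistence terms: 1·(b − 3) + 5·(m − 3) = 58 − 1·3 − 5·3 = 40.
Substituting, 4·(b − 3) = 40, so b − 3 = 10 and b* = 13.
Then m − 3 = 0.6·10 = 6, so m* = 9.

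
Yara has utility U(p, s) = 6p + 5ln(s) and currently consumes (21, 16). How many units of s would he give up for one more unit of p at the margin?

MU_p = 6, MU_s = 5/s.
MRS = 6 ÷ (5/s).
At (21, 16): MRS = 19.2.
So at (21, 16) the consumer would give up 19.2 units of s for one more unit of p.

MRS = 19.2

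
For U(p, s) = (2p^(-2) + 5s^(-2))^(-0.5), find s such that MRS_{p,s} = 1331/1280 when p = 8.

For CES with ρ = -2, MRS = (2/5)·(s/p)^3.
Setting (2/5)·(s/8)^3 = 1331/1280 gives (s/8)^3 = 1331/512, so s/8 = 1.375 and s = 11.

s = 11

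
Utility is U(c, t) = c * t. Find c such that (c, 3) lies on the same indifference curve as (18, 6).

U(18, 6) = 108.
Set U(c, 3) = 108 and solve.
With t = 3: c = 108/3 = 36.
Check: U(36, 3) = 108.

c = 36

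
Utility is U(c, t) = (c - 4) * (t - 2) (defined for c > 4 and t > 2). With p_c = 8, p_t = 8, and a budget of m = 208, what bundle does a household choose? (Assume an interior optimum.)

MU_c = (t−2), MU_t = (c−4).
MRS = (t−2)/(c−4).
Tangency: set MRS = p_c/p_t = 8/8 = 1.
So (t − 2)/(c − 4) = 1, i.e. (t − 2) = (c − 4).
Rewrite the budget in excess-of-subsistence terms: 8·(c − 4) + 8·(t − 2) = 208 − 8·4 − 8·2 = 160.
Substituting, 16·(c − 4) = 160, so c − 4 = 10 and c* = 14.
Then t − 2 = 10, so t* = 12.

c* = 14, t* = 12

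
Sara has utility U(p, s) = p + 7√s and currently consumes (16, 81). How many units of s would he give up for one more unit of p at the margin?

MRS = 18/7

MU_p = 1, MU_s = 7/(2√s).
MRS = 1 ÷ (7/(2√s)).
At (16, 81): MRS = 18/7.
So at (16, 81) the consumer would give up 18/7 units of s for one more unit of p.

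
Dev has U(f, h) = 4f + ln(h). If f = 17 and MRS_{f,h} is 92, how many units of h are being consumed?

h = 23

MU_f = 4, MU_h = 1/h.
MRS = 4 ÷ (1/h).
MRS depends only on h: 4·h = 92 ⇒ h = 92/4 = 23.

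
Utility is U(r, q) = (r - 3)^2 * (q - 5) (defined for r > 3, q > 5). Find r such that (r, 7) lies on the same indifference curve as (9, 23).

r = 21

U(9, 23) = 648.
Set U(r, 7) = 648 and solve.
With q = 7: (7 − 5) = 2, so (r − 3)^2 = 648/2 = 324.
Taking the square root (with r > 3): r − 3 = 18, so r = 21.
Check: U(21, 7) = 648.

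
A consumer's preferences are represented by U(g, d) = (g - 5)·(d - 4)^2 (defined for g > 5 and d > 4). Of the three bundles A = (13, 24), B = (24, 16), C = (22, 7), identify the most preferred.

Evaluate utility at each bundle:
U(A) = 3200.
U(B) = 2736.
U(C) = 153.
Highest utility is A, so A ≻ B ≻ C.

Bundle A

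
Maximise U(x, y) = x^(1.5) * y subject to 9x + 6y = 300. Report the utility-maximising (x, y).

MU_x = 1.5·√x·y and MU_y = x^(1.5).
MRS = MU_x/MU_y = (1.5)·y/x.
Tangency: set MRS = p_x/p_y = 9/6 = 1.5.
So (1.5)·y/x = 1.5, i.e. y = x.
Substitute into the budget 9·x + 6·y = 300: 15·x = 300, so x* = 20.
Then y* = 20.

x* = 20, y* = 20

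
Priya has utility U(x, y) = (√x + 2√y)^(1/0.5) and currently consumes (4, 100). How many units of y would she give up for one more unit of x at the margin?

For CES with ρ = 0.5, MRS = (1/2)·√(y/x).
At (4, 100): MRS = 2.5.
That is, one extra unit of x is worth 2.5 units of y at the margin.

MRS = 2.5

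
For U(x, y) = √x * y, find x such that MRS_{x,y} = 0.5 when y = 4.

x = 4

MU_x = 0.5·x^(-0.5)·y and MU_y = √x.
MRS = MU_x/MU_y = (0.5)·y/x.
Substitute y = 4: MRS = 2/x. Setting 2/x = 0.5 gives x = 2/0.5 = 4.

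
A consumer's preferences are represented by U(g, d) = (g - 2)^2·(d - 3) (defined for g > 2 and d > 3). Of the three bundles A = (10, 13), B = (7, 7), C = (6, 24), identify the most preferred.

Bundle A

Evaluate utility at each bundle:
U(A) = 640.
U(B) = 100.
U(C) = 336.
Highest utility is A, so A ≻ C ≻ B.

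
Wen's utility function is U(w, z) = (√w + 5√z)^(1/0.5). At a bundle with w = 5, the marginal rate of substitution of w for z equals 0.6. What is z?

z = 45

For CES with ρ = 0.5, MRS = (1/5)·√(z/w).
Setting (1/5)·√(z/5) = 0.6 gives √(z/5) = 3, so z/5 = 9 and z = 45.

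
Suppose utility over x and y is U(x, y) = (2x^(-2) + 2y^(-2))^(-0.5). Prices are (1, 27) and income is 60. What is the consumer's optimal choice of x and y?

For CES with ρ = -2, MRS = (y/x)^3.
Tangency: set MRS = p_x/p_y = 1/27.
So (y/x)^3 = 1/27; taking the cube root, y/x = 1/3, i.e. y = (1/3)·x.
Substitute into the budget 1·x + 27·y = 60: 10·x = 60, so x* = 6 and y* = (1/3)·6 = 2.

x* = 6, y* = 2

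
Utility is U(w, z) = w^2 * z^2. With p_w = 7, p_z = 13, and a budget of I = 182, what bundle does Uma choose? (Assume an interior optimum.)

w* = 13, z* = 7

MU_w = 2·w·z^2 and MU_z = 2·w^2·z.
MRS = MU_w/MU_z = z/w.
Tangency: set MRS = p_w/p_z = 7/13.
So z/w = 7/13, i.e. z = (7/13)·w.
Substitute into the budget 7·w + 13·z = 182: 14·w = 182, so w* = 13.
Then z* = (7/13)·13 = 7.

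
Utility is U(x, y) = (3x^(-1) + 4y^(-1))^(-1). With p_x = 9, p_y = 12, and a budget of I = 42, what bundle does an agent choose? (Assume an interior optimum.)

For CES with ρ = -1, MRS = (3/4)·(y/x)^2.
Tangency: set MRS = p_x/p_y = 9/12 = 0.75.
So (y/x)^2 = 1; taking the square root, y/x = 1, i.e. y = x.
Substitute into the budget 9·x + 12·y = 42: 21·x = 42, so x* = 2 and y* = 2.

x* = 2, y* = 2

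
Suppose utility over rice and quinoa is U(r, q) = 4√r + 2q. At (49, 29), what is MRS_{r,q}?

MRS = 1/7

MU_r = 4/(2√r), MU_q = 2.
MRS = 4/(2√r) ÷ 2.
At (49, 29): MRS = 1/7.
So at (49, 29) the consumer would give up 1/7 units of q for one more unit of r.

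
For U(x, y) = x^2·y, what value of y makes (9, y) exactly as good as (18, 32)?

U(18, 32) = 10368.
Set U(9, y) = 10368 and solve.
With x = 9: 9^2 = 81, so y = 10368/81 = 128.
Check: U(9, 128) = 10368.

y = 128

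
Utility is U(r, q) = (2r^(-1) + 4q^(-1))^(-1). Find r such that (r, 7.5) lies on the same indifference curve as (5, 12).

r = 10

U depends on (r, q) only through S = 2r^(-1) + 4q^(-1), so equal utility means equal S. At (5, 12): S = 11/15.
With q = 7.5: 4·7.5^(-1) = 8/15, so 2r^(-1) = 11/15 − 8/15 = 0.2, i.e. r^(-1) = 0.1.
Hence r = 1/0.1 = 10.
Check: U(10, 7.5) = 1.3636.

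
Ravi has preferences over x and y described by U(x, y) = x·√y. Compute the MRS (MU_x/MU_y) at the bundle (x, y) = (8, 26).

MU_x = √y and MU_y = 0.5·x·y^(-0.5).
MRS = MU_x/MU_y = (2)·y/x.
At (8, 26): MRS = 6.5.
So at (8, 26) the consumer would give up 6.5 units of y for one more unit of x.

MRS = 6.5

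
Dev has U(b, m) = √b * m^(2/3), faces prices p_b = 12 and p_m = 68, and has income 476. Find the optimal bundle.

MU_b = 0.5·b^(-0.5)·m^(2/3) and MU_m = 2/3·√b·m^(-1/3).
MRS = MU_b/MU_m = (0.75)·m/b.
Tangency: set MRS = p_b/p_m = 12/68 = 3/17.
So (0.75)·m/b = 3/17, i.e. m = (4/17)·b.
Substitute into the budget 12·b + 68·m = 476: 28·b = 476, so b* = 17.
Then m* = (4/17)·17 = 4.

b* = 17, m* = 4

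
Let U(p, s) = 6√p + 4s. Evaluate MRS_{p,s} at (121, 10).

MRS = 3/44

MU_p = 6/(2√p), MU_s = 4.
MRS = 6/(2√p) ÷ 4.
At (121, 10): MRS = 3/44.
That is, one extra unit of p is worth 3/44 units of s at the margin.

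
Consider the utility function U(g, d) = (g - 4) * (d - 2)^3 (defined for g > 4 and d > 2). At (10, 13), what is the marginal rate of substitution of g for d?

MRS = 11/18

MU_g = (d−2)^3, MU_d = 3·(g−4)·(d−2)^2.
MRS = (1/3)·(d−2)/(g−4).
At (10, 13): MRS = 11/18.
That is, one extra unit of g is worth 11/18 units of d at the margin.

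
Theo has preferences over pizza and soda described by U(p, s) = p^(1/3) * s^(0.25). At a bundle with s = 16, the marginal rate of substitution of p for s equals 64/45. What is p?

p = 15

MU_p = 1/3·p^(-2/3)·s^(0.25) and MU_s = 0.25·p^(1/3)·s^(-0.75).
MRS = MU_p/MU_s = (4/3)·s/p.
Substitute s = 16: MRS = (64/3)/p. Setting (64/3)/p = 64/45 gives p = (64/3)/(64/45) = 15.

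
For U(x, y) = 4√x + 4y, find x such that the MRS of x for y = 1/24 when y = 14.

MU_x = 4/(2√x), MU_y = 4.
MRS = 4/(2√x) ÷ 4.
MRS depends only on x: 0.5/√x = 1/24 ⇒ √x = 0.5/(1/24) = 12 ⇒ x = 144.

x = 144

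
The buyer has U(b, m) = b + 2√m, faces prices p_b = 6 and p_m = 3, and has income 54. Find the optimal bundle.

MU_b = 1, MU_m = 2/(2√m).
MRS = 1 ÷ (2/(2√m)).
Tangency: set MRS = p_b/p_m = 6/3 = 2.
MRS depends only on m: √m = 2 ⇒ √m = 2 ⇒ m* = 4.
From the budget, 6·b = 54 − 3·4 = 42, so b* = 7.

b* = 7, m* = 4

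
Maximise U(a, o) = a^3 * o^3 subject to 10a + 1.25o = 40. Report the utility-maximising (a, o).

a* = 2, o* = 16

MU_a = 3·a^2·o^3 and MU_o = 3·a^3·o^2.
MRS = MU_a/MU_o = o/a.
Tangency: set MRS = p_a/p_o = 10/1.25 = 8.
So o/a = 8, i.e. o = 8·a.
Substitute into the budget 10·a + 1.25·o = 40: 20·a = 40, so a* = 2.
Then o* = 8·2 = 16.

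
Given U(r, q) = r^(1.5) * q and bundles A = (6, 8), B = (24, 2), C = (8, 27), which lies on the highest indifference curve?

Evaluate utility at each bundle:
U(A) = 117.576.
U(B) = 235.151.
U(C) = 610.940.
Highest utility is C, so C ≻ B ≻ A.

Bundle C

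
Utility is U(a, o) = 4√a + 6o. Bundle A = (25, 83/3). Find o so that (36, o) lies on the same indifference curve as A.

U(25, 83/3) = 186.
Set U(36, o) = 186 and solve.
With a = 36: √36 = 6, so 6o = 186 − 4·6 = 162 and o = 27.
Check: U(36, 27) = 186.

o = 27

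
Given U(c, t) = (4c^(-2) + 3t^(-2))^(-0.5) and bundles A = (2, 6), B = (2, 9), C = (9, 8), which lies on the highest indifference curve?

Bundle C

Evaluate utility at each bundle:
U(A) = 0.961.
U(B) = 0.982.
U(C) = 3.223.
Highest utility is C, so C ≻ B ≻ A.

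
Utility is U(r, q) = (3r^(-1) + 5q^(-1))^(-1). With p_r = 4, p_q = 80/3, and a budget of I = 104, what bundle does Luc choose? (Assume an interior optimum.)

For CES with ρ = -1, MRS = (3/5)·(q/r)^2.
Tangency: set MRS = p_r/p_q = 4/(80/3) = 0.15.
So (q/r)^2 = 0.25; taking the square root, q/r = 0.5, i.e. q = 0.5·r.
Substitute into the budget 4·r + (80/3)·q = 104: (52/3)·r = 104, so r* = 6 and q* = 0.5·6 = 3.

r* = 6, q* = 3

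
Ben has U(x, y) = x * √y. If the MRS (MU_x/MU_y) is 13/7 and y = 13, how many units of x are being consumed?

x = 14

MU_x = √y and MU_y = 0.5·x·y^(-0.5).
MRS = MU_x/MU_y = (2)·y/x.
Substitute y = 13: MRS = 26/x. Setting 26/x = 13/7 gives x = 26/(13/7) = 14.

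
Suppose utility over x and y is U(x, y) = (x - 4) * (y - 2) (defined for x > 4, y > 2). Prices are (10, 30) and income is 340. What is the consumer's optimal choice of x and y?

MU_x = (y−2), MU_y = (x−4).
MRS = (y−2)/(x−4).
Tangency: set MRS = p_x/p_y = 10/30 = 1/3.
So (y − 2)/(x − 4) = 1/3, i.e. (y − 2) = (1/3)·(x − 4).
Rewrite the budget in excess-of-subsistence terms: 10·(x − 4) + 30·(y − 2) = 340 − 10·4 − 30·2 = 240.
Substituting, 20·(x − 4) = 240, so x − 4 = 12 and x* = 16.
Then y − 2 = (1/3)·12 = 4, so y* = 6.

x* = 16, y* = 6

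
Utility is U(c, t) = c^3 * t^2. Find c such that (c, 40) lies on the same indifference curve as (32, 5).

c = 8

U(32, 5) = 819200.
Set U(c, 40) = 819200 and solve.
With t = 40: 40^2 = 1600, so c^3 = 819200/1600 = 512; taking the cube root, c = 8.
Check: U(8, 40) = 819200.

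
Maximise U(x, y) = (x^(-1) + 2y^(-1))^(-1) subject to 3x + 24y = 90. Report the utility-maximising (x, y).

For CES with ρ = -1, MRS = (1/2)·(y/x)^2.
Tangency: set MRS = p_x/p_y = 3/24 = 0.125.
So (y/x)^2 = 0.25; taking the square root, y/x = 0.5, i.e. y = 0.5·x.
Substitute into the budget 3·x + 24·y = 90: 15·x = 90, so x* = 6 and y* = 0.5·6 = 3.

x* = 6, y* = 3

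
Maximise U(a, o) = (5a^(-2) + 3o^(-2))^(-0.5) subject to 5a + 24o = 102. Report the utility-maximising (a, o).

a* = 6, o* = 3

For CES with ρ = -2, MRS = (5/3)·(o/a)^3.
Tangency: set MRS = p_a/p_o = 5/24.
So (o/a)^3 = 0.125; taking the cube root, o/a = 0.5, i.e. o = 0.5·a.
Substitute into the budget 5·a + 24·o = 102: 17·a = 102, so a* = 6 and o* = 0.5·6 = 3.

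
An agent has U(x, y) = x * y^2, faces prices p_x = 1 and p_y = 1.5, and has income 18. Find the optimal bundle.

x* = 6, y* = 8

MU_x = y^2 and MU_y = 2·x·y.
MRS = MU_x/MU_y = (1/2)·y/x.
Tangency: set MRS = p_x/p_y = 1/1.5 = 2/3.
So (1/2)·y/x = 2/3, i.e. y = (4/3)·x.
Substitute into the budget 1·x + 1.5·y = 18: 3·x = 18, so x* = 6.
Then y* = (4/3)·6 = 8.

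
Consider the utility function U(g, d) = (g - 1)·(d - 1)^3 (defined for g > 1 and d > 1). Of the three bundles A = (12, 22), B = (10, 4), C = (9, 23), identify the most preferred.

Evaluate utility at each bundle:
U(A) = 101871.
U(B) = 243.
U(C) = 85184.
Highest utility is A, so A ≻ C ≻ B.

Bundle A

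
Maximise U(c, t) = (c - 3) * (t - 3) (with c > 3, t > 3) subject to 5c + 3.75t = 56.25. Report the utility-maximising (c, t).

MU_c = (t−3), MU_t = (c−3).
MRS = (t−3)/(c−3).
Tangency: set MRS = p_c/p_t = 5/3.75 = 4/3.
So (t − 3)/(c − 3) = 4/3, i.e. (t − 3) = (4/3)·(c − 3).
Rewrite the budget in excess-of-subsistence terms: 5·(c − 3) + 3.75·(t − 3) = 56.25 − 5·3 − 3.75·3 = 30.
Substituting, 10·(c − 3) = 30, so c − 3 = 3 and c* = 6.
Then t − 3 = (4/3)·3 = 4, so t* = 7.

c* = 6, t* = 7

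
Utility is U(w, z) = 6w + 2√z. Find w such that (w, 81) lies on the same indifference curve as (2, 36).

U(2, 36) = 24.
Set U(w, 81) = 24 and solve.
With z = 81: √81 = 9, so 6w = 24 − 2·9 = 6 and w = 1.
Check: U(1, 81) = 24.

w = 1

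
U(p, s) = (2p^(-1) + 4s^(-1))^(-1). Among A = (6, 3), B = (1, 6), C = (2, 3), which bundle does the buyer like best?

Evaluate utility at each bundle:
U(A) = 0.600.
U(B) = 0.375.
U(C) = 0.429.
Highest utility is A, so A ≻ C ≻ B.

Bundle A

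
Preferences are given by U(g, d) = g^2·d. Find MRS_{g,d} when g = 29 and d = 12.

MU_g = 2·g·d and MU_d = g^2.
MRS = MU_g/MU_d = (2/1)·d/g.
At (29, 12): MRS = 24/29.
So at (29, 12) the consumer would give up 24/29 units of d for one more unit of g.

MRS = 24/29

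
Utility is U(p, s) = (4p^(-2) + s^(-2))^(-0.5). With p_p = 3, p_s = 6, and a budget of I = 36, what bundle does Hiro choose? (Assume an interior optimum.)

p* = 6, s* = 3

For CES with ρ = -2, MRS = (4/1)·(s/p)^3.
Tangency: set MRS = p_p/p_s = 3/6 = 0.5.
So (s/p)^3 = 0.125; taking the cube root, s/p = 0.5, i.e. s = 0.5·p.
Substitute into the budget 3·p + 6·s = 36: 6·p = 36, so p* = 6 and s* = 0.5·6 = 3.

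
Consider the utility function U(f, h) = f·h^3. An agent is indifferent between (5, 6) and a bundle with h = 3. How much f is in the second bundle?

U(5, 6) = 1080.
Set U(f, 3) = 1080 and solve.
With h = 3: 3^3 = 27, so f = 1080/27 = 40.
Check: U(40, 3) = 1080.

f = 40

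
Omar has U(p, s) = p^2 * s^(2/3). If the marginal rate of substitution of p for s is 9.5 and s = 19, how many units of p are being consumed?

MU_p = 2·p·s^(2/3) and MU_s = 2/3·p^2·s^(-1/3).
MRS = MU_p/MU_s = (3)·s/p.
Substitute s = 19: MRS = 57/p. Setting 57/p = 9.5 gives p = 57/9.5 = 6.

p = 6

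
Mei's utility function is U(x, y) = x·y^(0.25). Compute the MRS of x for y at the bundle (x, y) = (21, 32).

MRS = 128/21

MU_x = y^(0.25) and MU_y = 0.25·x·y^(-0.75).
MRS = MU_x/MU_y = (4)·y/x.
At (21, 32): MRS = 128/21.
So at (21, 32) the consumer would give up 128/21 units of y for one more unit of x.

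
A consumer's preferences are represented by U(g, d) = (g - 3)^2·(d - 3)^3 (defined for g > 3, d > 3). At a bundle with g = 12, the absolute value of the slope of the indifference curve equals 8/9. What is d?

MU_g = 2·(g−3)·(d−3)^3, MU_d = 3·(g−3)^2·(d−3)^2.
MRS = (2/3)·(d−3)/(g−3).
Substitute g = 12: MRS = (d − 3)/13.5. Setting this equal to 8/9 gives d − 3 = (8/9)·13.5 = 12, so d = 15.

d = 15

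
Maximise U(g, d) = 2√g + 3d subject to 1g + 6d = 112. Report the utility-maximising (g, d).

MU_g = 2/(2√g), MU_d = 3.
MRS = 2/(2√g) ÷ 3.
Tangency: set MRS = p_g/p_d = 1/6.
MRS depends only on g: (1/3)/√g = 1/6 ⇒ √g = (1/3)/(1/6) = 2 ⇒ g* = 4.
From the budget, 6·d = 112 − 1·4 = 108, so d* = 18.

g* = 4, d* = 18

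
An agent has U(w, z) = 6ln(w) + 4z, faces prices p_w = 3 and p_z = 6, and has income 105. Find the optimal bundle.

w* = 3, z* = 16

MU_w = 6/w, MU_z = 4.
MRS = 6/w ÷ 4.
Tangency: set MRS = p_w/p_z = 3/6 = 0.5.
MRS depends only on w: 1.5/w = 0.5 ⇒ w* = 1.5/0.5 = 3.
From the budget, 6·z = 105 − 3·3 = 96, so z* = 16.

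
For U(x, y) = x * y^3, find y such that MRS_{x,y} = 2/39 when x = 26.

y = 4

MU_x = y^3 and MU_y = 3·x·y^2.
MRS = MU_x/MU_y = (1/3)·y/x.
Substitute x = 26: MRS = y/78. Setting y/78 = 2/39 gives y = (2/39)·78 = 4.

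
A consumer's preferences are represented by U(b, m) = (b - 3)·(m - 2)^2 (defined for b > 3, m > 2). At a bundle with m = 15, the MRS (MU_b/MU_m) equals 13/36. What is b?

MU_b = (m−2)^2, MU_m = 2·(b−3)·(m−2).
MRS = (1/2)·(m−2)/(b−3).
Substitute m = 15: MRS = 6.5/(b − 3). Setting this equal to 13/36 gives b − 3 = 6.5/(13/36) = 18, so b = 21.

b = 21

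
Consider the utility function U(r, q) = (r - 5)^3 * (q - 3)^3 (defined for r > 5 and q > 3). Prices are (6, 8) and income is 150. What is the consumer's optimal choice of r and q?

MU_r = 3·(r−5)^2·(q−3)^3, MU_q = 3·(r−5)^3·(q−3)^2.
MRS = (q−3)/(r−5).
Tangency: set MRS = p_r/p_q = 6/8 = 0.75.
So (q − 3)/(r − 5) = 0.75, i.e. (q − 3) = 0.75·(r − 5).
Rewrite the budget in excess-of-subsistence terms: 6·(r − 5) + 8·(q − 3) = 150 − 6·5 − 8·3 = 96.
Substituting, 12·(r − 5) = 96, so r − 5 = 8 and r* = 13.
Then q − 3 = 0.75·8 = 6, so q* = 9.

r* = 13, q* = 9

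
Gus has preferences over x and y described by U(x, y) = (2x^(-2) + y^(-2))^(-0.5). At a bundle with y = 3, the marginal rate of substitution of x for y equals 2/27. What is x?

For CES with ρ = -2, MRS = (2/1)·(y/x)^3.
Setting (2/1)·(3/x)^3 = 2/27 gives (3/x)^3 = 1/27, so 3/x = 1/3 and x = 9.

x = 9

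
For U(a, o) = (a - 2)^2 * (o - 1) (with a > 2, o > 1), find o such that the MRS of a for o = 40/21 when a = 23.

MU_a = 2·(a−2)·(o−1), MU_o = (a−2)^2.
MRS = (2/1)·(o−1)/(a−2).
Substitute a = 23: MRS = (o − 1)/10.5. Setting this equal to 40/21 gives o − 1 = (40/21)·10.5 = 20, so o = 21.

o = 21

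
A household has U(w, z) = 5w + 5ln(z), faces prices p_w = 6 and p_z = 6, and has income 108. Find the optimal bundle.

w* = 17, z* = 1

MU_w = 5, MU_z = 5/z.
MRS = 5 ÷ (5/z).
Tangency: set MRS = p_w/p_z = 6/6 = 1.
MRS depends only on z: z = 1 ⇒ z* = 1.
From the budget, 6·w = 108 − 6·1 = 102, so w* = 17.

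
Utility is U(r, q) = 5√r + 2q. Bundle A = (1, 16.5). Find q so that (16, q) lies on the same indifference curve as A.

q = 9

U(1, 16.5) = 38.
Set U(16, q) = 38 and solve.
With r = 16: √16 = 4, so 2q = 38 − 5·4 = 18 and q = 9.
Check: U(16, 9) = 38.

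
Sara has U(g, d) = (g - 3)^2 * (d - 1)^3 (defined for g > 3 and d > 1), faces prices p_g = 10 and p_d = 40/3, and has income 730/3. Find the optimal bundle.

MU_g = 2·(g−3)·(d−1)^3, MU_d = 3·(g−3)^2·(d−1)^2.
MRS = (2/3)·(d−1)/(g−3).
Tangency: set MRS = p_g/p_d = 10/(40/3) = 0.75.
So (2/3)·(d − 1)/(g − 3) = 0.75, i.e. (d − 1) = 1.125·(g − 3).
Rewrite the budget in excess-of-subsistence terms: 10·(g − 3) + (40/3)·(d − 1) = 730/3 − 10·3 − (40/3)·1 = 200.
Substituting, 25·(g − 3) = 200, so g − 3 = 8 and g* = 11.
Then d − 1 = 1.125·8 = 9, so d* = 10.

g* = 11, d* = 10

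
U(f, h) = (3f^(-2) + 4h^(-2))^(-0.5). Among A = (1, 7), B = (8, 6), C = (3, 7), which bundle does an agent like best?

Evaluate utility at each bundle:
U(A) = 0.570.
U(B) = 2.516.
U(C) = 1.552.
Highest utility is B, so B ≻ C ≻ A.

Bundle B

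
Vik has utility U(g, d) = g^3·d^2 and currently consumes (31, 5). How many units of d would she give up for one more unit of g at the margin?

MRS = 15/62

MU_g = 3·g^2·d^2 and MU_d = 2·g^3·d.
MRS = MU_g/MU_d = (3/2)·d/g.
At (31, 5): MRS = 15/62.
That is, one extra unit of g is worth 15/62 units of d at the margin.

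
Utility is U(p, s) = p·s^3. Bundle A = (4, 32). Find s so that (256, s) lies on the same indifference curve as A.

U(4, 32) = 131072.
Set U(256, s) = 131072 and solve.
With p = 256: s^3 = 131072/256 = 512; taking the cube root, s = 8.
Check: U(256, 8) = 131072.

s = 8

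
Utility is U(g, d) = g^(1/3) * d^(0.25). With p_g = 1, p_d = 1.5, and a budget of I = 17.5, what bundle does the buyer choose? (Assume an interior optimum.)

MU_g = 1/3·g^(-2/3)·d^(0.25) and MU_d = 0.25·g^(1/3)·d^(-0.75).
MRS = MU_g/MU_d = (4/3)·d/g.
Tangency: set MRS = p_g/p_d = 1/1.5 = 2/3.
So (4/3)·d/g = 2/3, i.e. d = 0.5·g.
Substitute into the budget 1·g + 1.5·d = 17.5: 1.75·g = 17.5, so g* = 10.
Then d* = 0.5·10 = 5.

g* = 10, d* = 5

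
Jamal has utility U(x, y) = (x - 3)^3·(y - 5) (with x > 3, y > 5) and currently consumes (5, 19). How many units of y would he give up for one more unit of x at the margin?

MRS = 21

MU_x = 3·(x−3)^2·(y−5), MU_y = (x−3)^3.
MRS = (3/1)·(y−5)/(x−3).
At (5, 19): MRS = 21.
The indifference curve has slope −21 at this bundle.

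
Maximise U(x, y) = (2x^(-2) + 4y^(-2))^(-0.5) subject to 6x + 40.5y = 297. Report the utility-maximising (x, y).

For CES with ρ = -2, MRS = (2/4)·(y/x)^3.
Tangency: set MRS = p_x/p_y = 6/40.5 = 4/27.
So (y/x)^3 = 8/27; taking the cube root, y/x = 2/3, i.e. y = (2/3)·x.
Substitute into the budget 6·x + 40.5·y = 297: 33·x = 297, so x* = 9 and y* = (2/3)·9 = 6.

x* = 9, y* = 6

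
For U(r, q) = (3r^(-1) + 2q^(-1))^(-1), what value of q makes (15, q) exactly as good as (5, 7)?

U depends on (r, q) only through S = 3r^(-1) + 2q^(-1), so equal utility means equal S. At (5, 7): S = 31/35.
With r = 15: 3·15^(-1) = 0.2, so 2q^(-1) = 31/35 − 0.2 = 24/35, i.e. q^(-1) = 12/35.
Hence q = 1/(12/35) = 35/12.
Check: U(15, 35/12) = 1.129.

q = 35/12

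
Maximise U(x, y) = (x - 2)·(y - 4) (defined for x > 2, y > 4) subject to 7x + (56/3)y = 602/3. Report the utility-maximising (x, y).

MU_x = (y−4), MU_y = (x−2).
MRS = (y−4)/(x−2).
Tangency: set MRS = p_x/p_y = 7/(56/3) = 0.375.
So (y − 4)/(x − 2) = 0.375, i.e. (y − 4) = 0.375·(x − 2).
Rewrite the budget in excess-of-subsistence terms: 7·(x − 2) + (56/3)·(y − 4) = 602/3 − 7·2 − (56/3)·4 = 112.
Substituting, 14·(x − 2) = 112, so x − 2 = 8 and x* = 10.
Then y − 4 = 0.375·8 = 3, so y* = 7.

x* = 10, y* = 7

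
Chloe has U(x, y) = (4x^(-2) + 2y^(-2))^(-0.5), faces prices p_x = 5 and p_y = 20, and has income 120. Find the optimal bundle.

For CES with ρ = -2, MRS = (4/2)·(y/x)^3.
Tangency: set MRS = p_x/p_y = 5/20 = 0.25.
So (y/x)^3 = 0.125; taking the cube root, y/x = 0.5, i.e. y = 0.5·x.
Substitute into the budget 5·x + 20·y = 120: 15·x = 120, so x* = 8 and y* = 0.5·8 = 4.

x* = 8, y* = 4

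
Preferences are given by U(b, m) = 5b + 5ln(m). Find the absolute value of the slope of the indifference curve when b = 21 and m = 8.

MRS = 8

MU_b = 5, MU_m = 5/m.
MRS = 5 ÷ (5/m).
At (21, 8): MRS = 8.
That is, one extra unit of b is worth 8 units of m at the margin.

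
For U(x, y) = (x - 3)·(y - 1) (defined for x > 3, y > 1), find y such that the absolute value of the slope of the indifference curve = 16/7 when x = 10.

MU_x = (y−1), MU_y = (x−3).
MRS = (y−1)/(x−3).
Substitute x = 10: MRS = (y − 1)/7. Setting this equal to 16/7 gives y − 1 = (16/7)·7 = 16, so y = 17.

y = 17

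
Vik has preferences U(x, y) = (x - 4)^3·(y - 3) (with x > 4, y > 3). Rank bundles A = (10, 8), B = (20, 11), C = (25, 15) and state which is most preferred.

Bundle C

Evaluate utility at each bundle:
U(A) = 1080.
U(B) = 32768.
U(C) = 111132.
Highest utility is C, so C ≻ B ≻ A.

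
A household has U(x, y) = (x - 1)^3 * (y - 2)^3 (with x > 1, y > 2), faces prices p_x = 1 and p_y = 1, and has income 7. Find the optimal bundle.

MU_x = 3·(x−1)^2·(y−2)^3, MU_y = 3·(x−1)^3·(y−2)^2.
MRS = (y−2)/(x−1).
Tangency: set MRS = p_x/p_y = 1/1 = 1.
So (y − 2)/(x − 1) = 1, i.e. (y − 2) = (x − 1).
Rewrite the budget in excess-of-subsistence terms: 1·(x − 1) + 1·(y − 2) = 7 − 1·1 − 1·2 = 4.
Substituting, 2·(x − 1) = 4, so x − 1 = 2 and x* = 3.
Then y − 2 = 2, so y* = 4.

x* = 3, y* = 4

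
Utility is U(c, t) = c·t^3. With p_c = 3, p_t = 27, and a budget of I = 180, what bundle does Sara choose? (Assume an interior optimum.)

MU_c = t^3 and MU_t = 3·c·t^2.
MRS = MU_c/MU_t = (1/3)·t/c.
Tangency: set MRS = p_c/p_t = 3/27 = 1/9.
So (1/3)·t/c = 1/9, i.e. t = (1/3)·c.
Substitute into the budget 3·c + 27·t = 180: 12·c = 180, so c* = 15.
Then t* = (1/3)·15 = 5.

c* = 15, t* = 5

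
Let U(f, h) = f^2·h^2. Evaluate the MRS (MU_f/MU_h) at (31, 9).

MU_f = 2·f·h^2 and MU_h = 2·f^2·h.
MRS = MU_f/MU_h = h/f.
At (31, 9): MRS = 9/31.
So at (31, 9) the consumer would give up 9/31 units of h for one more unit of f.

MRS = 9/31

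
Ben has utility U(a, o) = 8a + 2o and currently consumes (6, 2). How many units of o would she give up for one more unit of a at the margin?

MRS = 4

MU_a = 8, MU_o = 2, so MRS = 8/2 = 4 at every bundle.
At (6, 2): MRS = 4.
The indifference curve has slope −4 at this bundle.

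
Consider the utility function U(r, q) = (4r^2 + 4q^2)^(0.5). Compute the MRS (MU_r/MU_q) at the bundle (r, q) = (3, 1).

MRS = 3

For CES with ρ = 2, MRS = (q/r)^(-1).
At (3, 1): MRS = 3.
So at (3, 1) the consumer would give up 3 units of q for one more unit of r.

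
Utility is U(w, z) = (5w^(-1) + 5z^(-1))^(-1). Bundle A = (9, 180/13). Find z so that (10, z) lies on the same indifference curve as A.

z = 12

U depends on (w, z) only through S = 5w^(-1) + 5z^(-1), so equal utility means equal S. At (9, 180/13): S = 11/12.
With w = 10: 5·10^(-1) = 0.5, so 5z^(-1) = 11/12 − 0.5 = 5/12, i.e. z^(-1) = 1/12.
Hence z = 1/(1/12) = 12.
Check: U(10, 12) = 1.0909.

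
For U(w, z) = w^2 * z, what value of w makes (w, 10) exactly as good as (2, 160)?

w = 8

U(2, 160) = 640.
Set U(w, 10) = 640 and solve.
With z = 10: w^2 = 640/10 = 64; taking the square root, w = 8.
Check: U(8, 10) = 640.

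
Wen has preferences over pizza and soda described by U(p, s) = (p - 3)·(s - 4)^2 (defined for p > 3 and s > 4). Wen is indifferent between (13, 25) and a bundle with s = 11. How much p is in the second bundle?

U(13, 25) = 4410.
Set U(p, 11) = 4410 and solve.
With s = 11: (11 − 4)^2 = 49, so (p − 3) = 4410/49 = 90.
So p = 3 + 90 = 93.
Check: U(93, 11) = 4410.

p = 93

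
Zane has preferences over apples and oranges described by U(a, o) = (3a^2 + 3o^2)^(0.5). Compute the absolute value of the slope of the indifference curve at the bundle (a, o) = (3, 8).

For CES with ρ = 2, MRS = (o/a)^(-1).
At (3, 8): MRS = 0.375.
So at (3, 8) the consumer would give up 0.375 units of o for one more unit of a.

MRS = 0.375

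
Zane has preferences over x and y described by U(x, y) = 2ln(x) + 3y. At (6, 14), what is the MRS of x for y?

MRS = 1/9

MU_x = 2/x, MU_y = 3.
MRS = 2/x ÷ 3.
At (6, 14): MRS = 1/9.
That is, one extra unit of x is worth 1/9 units of y at the margin.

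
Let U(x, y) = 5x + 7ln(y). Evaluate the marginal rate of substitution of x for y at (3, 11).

MU_x = 5, MU_y = 7/y.
MRS = 5 ÷ (7/y).
At (3, 11): MRS = 55/7.
The indifference curve has slope −55/7 at this bundle.

MRS = 55/7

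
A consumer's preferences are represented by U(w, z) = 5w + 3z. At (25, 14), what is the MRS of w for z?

MRS = 5/3

MU_w = 5, MU_z = 3, so MRS = 5/3 at every bundle.
At (25, 14): MRS = 5/3.
So at (25, 14) the consumer would give up 5/3 units of z for one more unit of w.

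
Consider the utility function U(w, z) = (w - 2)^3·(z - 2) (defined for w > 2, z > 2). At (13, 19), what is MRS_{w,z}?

MRS = 51/11

MU_w = 3·(w−2)^2·(z−2), MU_z = (w−2)^3.
MRS = (3/1)·(z−2)/(w−2).
At (13, 19): MRS = 51/11.
So at (13, 19) the consumer would give up 51/11 units of z for one more unit of w.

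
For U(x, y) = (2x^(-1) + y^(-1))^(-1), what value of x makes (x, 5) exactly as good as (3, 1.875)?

x = 2

U depends on (x, y) only through S = 2x^(-1) + y^(-1), so equal utility means equal S. At (3, 1.875): S = 1.2.
With y = 5: 5^(-1) = 0.2, so 2x^(-1) = 1.2 − 0.2 = 1, i.e. x^(-1) = 0.5.
Hence x = 1/0.5 = 2.
Check: U(2, 5) = 0.8333.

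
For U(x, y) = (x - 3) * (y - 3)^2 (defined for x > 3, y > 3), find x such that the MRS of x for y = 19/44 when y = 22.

MU_x = (y−3)^2, MU_y = 2·(x−3)·(y−3).
MRS = (1/2)·(y−3)/(x−3).
Substitute y = 22: MRS = 9.5/(x − 3). Setting this equal to 19/44 gives x − 3 = 9.5/(19/44) = 22, so x = 25.

x = 25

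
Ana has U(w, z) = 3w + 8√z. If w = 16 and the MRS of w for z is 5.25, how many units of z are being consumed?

MU_w = 3, MU_z = 8/(2√z).
MRS = 3 ÷ (8/(2√z)).
MRS depends only on z: 0.75·√z = 5.25 ⇒ √z = 5.25/0.75 = 7 ⇒ z = 49.

z = 49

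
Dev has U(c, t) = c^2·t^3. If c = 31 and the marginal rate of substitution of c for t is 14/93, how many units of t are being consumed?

MU_c = 2·c·t^3 and MU_t = 3·c^2·t^2.
MRS = MU_c/MU_t = (2/3)·t/c.
Substitute c = 31: MRS = t/46.5. Setting t/46.5 = 14/93 gives t = (14/93)·46.5 = 7.

t = 7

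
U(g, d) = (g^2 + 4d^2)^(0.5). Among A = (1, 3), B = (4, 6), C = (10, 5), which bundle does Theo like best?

Evaluate utility at each bundle:
U(A) = 6.083.
U(B) = 12.649.
U(C) = 14.142.
Highest utility is C, so C ≻ B ≻ A.

Bundle C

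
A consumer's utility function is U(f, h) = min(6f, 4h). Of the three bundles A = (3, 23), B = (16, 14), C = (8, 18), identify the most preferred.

Evaluate utility at each bundle:
U(A) = 18.
U(B) = 56.
U(C) = 48.
Highest utility is B, so B ≻ C ≻ A.

Bundle B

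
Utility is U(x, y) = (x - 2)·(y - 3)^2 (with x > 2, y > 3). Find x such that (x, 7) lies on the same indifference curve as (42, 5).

x = 12

U(42, 5) = 160.
Set U(x, 7) = 160 and solve.
With y = 7: (7 − 3)^2 = 16, so (x − 2) = 160/16 = 10.
So x = 2 + 10 = 12.
Check: U(12, 7) = 160.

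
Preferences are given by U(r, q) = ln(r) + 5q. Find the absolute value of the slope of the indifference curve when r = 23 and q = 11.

MRS = 1/115

MU_r = 1/r, MU_q = 5.
MRS = 1/r ÷ 5.
At (23, 11): MRS = 1/115.
So at (23, 11) the consumer would give up 1/115 units of q for one more unit of r.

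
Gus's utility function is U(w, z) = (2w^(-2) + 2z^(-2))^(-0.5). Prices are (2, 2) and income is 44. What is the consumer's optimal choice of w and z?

w* = 11, z* = 11

For CES with ρ = -2, MRS = (z/w)^3.
Tangency: set MRS = p_w/p_z = 2/2 = 1.
So (z/w)^3 = 1; taking the cube root, z/w = 1, i.e. z = w.
Substitute into the budget 2·w + 2·z = 44: 4·w = 44, so w* = 11 and z* = 11.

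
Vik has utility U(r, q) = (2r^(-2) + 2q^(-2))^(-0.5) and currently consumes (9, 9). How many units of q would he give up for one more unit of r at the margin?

For CES with ρ = -2, MRS = (q/r)^3.
At (9, 9): MRS = 1.
That is, one extra unit of r is worth 1 units of q at the margin.

MRS = 1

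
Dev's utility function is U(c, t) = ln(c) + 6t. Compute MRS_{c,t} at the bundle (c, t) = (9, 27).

MU_c = 1/c, MU_t = 6.
MRS = 1/c ÷ 6.
At (9, 27): MRS = 1/54.
That is, one extra unit of c is worth 1/54 units of t at the margin.

MRS = 1/54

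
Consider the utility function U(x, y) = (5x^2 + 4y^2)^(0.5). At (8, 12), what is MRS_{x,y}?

MRS = 5/6

For CES with ρ = 2, MRS = (5/4)·(y/x)^(-1).
At (8, 12): MRS = 5/6.
The indifference curve has slope −5/6 at this bundle.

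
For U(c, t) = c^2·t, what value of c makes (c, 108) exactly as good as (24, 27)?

U(24, 27) = 15552.
Set U(c, 108) = 15552 and solve.
With t = 108: c^2 = 15552/108 = 144; taking the square root, c = 12.
Check: U(12, 108) = 15552.

c = 12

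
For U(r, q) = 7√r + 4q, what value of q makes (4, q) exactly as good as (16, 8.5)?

U(16, 8.5) = 62.
Set U(4, q) = 62 and solve.
With r = 4: √4 = 2, so 4q = 62 − 7·2 = 48 and q = 12.
Check: U(4, 12) = 62.

q = 12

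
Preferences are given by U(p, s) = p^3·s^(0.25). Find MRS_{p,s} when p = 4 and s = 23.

MU_p = 3·p^2·s^(0.25) and MU_s = 0.25·p^3·s^(-0.75).
MRS = MU_p/MU_s = (12)·s/p.
At (4, 23): MRS = 69.
That is, one extra unit of p is worth 69 units of s at the margin.

MRS = 69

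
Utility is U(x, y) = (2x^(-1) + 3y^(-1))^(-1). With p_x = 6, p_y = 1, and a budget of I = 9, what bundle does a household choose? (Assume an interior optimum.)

For CES with ρ = -1, MRS = (2/3)·(y/x)^2.
Tangency: set MRS = p_x/p_y = 6/1 = 6.
So (y/x)^2 = 9; taking the square root, y/x = 3, i.e. y = 3·x.
Substitute into the budget 6·x + 1·y = 9: 9·x = 9, so x* = 1 and y* = 3·1 = 3.

x* = 1, y* = 3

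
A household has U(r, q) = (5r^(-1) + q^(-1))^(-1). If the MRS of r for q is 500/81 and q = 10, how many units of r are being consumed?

r = 9

For CES with ρ = -1, MRS = (5/1)·(q/r)^2.
Setting (5/1)·(10/r)^2 = 500/81 gives (10/r)^2 = 100/81, so 10/r = 10/9 and r = 9.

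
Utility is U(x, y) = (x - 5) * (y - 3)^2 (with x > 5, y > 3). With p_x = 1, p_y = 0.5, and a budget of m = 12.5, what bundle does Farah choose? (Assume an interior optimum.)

MU_x = (y−3)^2, MU_y = 2·(x−5)·(y−3).
MRS = (1/2)·(y−3)/(x−5).
Tangency: set MRS = p_x/p_y = 1/0.5 = 2.
So (1/2)·(y − 3)/(x − 5) = 2, i.e. (y − 3) = 4·(x − 5).
Rewrite the budget in excess-of-subsistence terms: 1·(x − 5) + 0.5·(y − 3) = 12.5 − 1·5 − 0.5·3 = 6.
Substituting, 3·(x − 5) = 6, so x − 5 = 2 and x* = 7.
Then y − 3 = 4·2 = 8, so y* = 11.

x* = 7, y* = 11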